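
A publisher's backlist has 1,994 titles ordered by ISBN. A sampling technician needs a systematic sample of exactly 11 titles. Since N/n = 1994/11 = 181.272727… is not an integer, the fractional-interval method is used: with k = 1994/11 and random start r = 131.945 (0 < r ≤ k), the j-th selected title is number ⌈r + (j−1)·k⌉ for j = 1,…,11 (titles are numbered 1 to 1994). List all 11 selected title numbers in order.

132, 314, 495, 676, 858, 1039, 1220, 1401, 1583, 1764, 1945

j=1: r + 0k = 131.945 → ⌈·⌉ = 132
j=2: r + 1k = 313.217727… → ⌈·⌉ = 314
j=3: r + 2k = 494.490454… → ⌈·⌉ = 495
j=4: r + 3k = 675.763181… → ⌈·⌉ = 676
j=5: r + 4k = 857.035909… → ⌈·⌉ = 858
j=6: r + 5k = 1038.308636… → ⌈·⌉ = 1039
j=7: r + 6k = 1219.581363… → ⌈·⌉ = 1220
j=8: r + 7k = 1400.854090… → ⌈·⌉ = 1401
j=9: r + 8k = 1582.126818… → ⌈·⌉ = 1583
j=10: r + 9k = 1763.399545… → ⌈·⌉ = 1764
j=11: r + 10k = 1944.672272… → ⌈·⌉ = 1945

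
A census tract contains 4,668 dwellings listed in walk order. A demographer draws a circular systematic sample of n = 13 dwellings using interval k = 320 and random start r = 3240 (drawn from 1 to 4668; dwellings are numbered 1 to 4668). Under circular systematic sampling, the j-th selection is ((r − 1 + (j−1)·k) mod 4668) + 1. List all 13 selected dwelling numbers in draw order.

3240, 3560, 3880, 4200, 4520, 172, 492, 812, 1132, 1452, 1772, 2092, 2412

Selection 1: 3240
Selection 2: 3240 + 320 = 3560
Selection 3: 3560 + 320 = 3880
Selection 4: 3880 + 320 = 4200
Selection 5: 4200 + 320 = 4520
Selection 6: 4520 + 320 = 4840 → 4840 − 4668 = 172
Selection 7: 172 + 320 = 492
Selection 8: 492 + 320 = 812
Selection 9: 812 + 320 = 1132
Selection 10: 1132 + 320 = 1452
Selection 11: 1452 + 320 = 1772
Selection 12: 1772 + 320 = 2092
Selection 13: 2092 + 320 = 2412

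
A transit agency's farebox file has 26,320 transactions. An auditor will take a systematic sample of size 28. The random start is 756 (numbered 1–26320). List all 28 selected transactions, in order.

k = N/n = 26320/28 = 940
transaction 1: 756
transaction 2: 756 + 940 = 1696
transaction 3: 1696 + 940 = 2636
transaction 4: 2636 + 940 = 3576
transaction 5: 3576 + 940 = 4516
transaction 6: 4516 + 940 = 5456
transaction 7: 5456 + 940 = 6396
transaction 8: 6396 + 940 = 7336
transaction 9: 7336 + 940 = 8276
transaction 10: 8276 + 940 = 9216
transaction 11: 9216 + 940 = 10156
transaction 12: 10156 + 940 = 11096
transaction 13: 11096 + 940 = 12036
transaction 14: 12036 + 940 = 12976
transaction 15: 12976 + 940 = 13916
transaction 16: 13916 + 940 = 14856
transaction 17: 14856 + 940 = 15796
transaction 18: 15796 + 940 = 16736
transaction 19: 16736 + 940 = 17676
transaction 20: 17676 + 940 = 18616
transaction 21: 18616 + 940 = 19556
transaction 22: 19556 + 940 = 20496
transaction 23: 20496 + 940 = 21436
transaction 24: 21436 + 940 = 22376
transaction 25: 22376 + 940 = 23316
transaction 26: 23316 + 940 = 24256
transaction 27: 24256 + 940 = 25196
transaction 28: 25196 + 940 = 26136

756, 1696, 2636, 3576, 4516, 5456, 6396, 7336, 8276, 9216, 10156, 11096, 12036, 12976, 13916, 14856, 15796, 16736, 17676, 18616, 19556, 20496, 21436, 22376, 23316, 24256, 25196, 26136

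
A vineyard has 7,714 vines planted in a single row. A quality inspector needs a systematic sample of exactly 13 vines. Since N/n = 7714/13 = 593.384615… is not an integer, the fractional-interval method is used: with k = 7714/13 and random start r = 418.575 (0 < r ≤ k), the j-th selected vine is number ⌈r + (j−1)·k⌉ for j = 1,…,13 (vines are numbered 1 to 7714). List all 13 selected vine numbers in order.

419, 1012, 1606, 2199, 2793, 3386, 3979, 4573, 5166, 5760, 6353, 6946, 7540

j=1: r + 0k = 418.575 → ⌈·⌉ = 419
j=2: r + 1k = 1011.959615… → ⌈·⌉ = 1012
j=3: r + 2k = 1605.344230… → ⌈·⌉ = 1606
j=4: r + 3k = 2198.728846… → ⌈·⌉ = 2199
j=5: r + 4k = 2792.113461… → ⌈·⌉ = 2793
j=6: r + 5k = 3385.498076… → ⌈·⌉ = 3386
j=7: r + 6k = 3978.882692… → ⌈·⌉ = 3979
j=8: r + 7k = 4572.267307… → ⌈·⌉ = 4573
j=9: r + 8k = 5165.651923… → ⌈·⌉ = 5166
j=10: r + 9k = 5759.036538… → ⌈·⌉ = 5760
j=11: r + 10k = 6352.421153… → ⌈·⌉ = 6353
j=12: r + 11k = 6945.805769… → ⌈·⌉ = 6946
j=13: r + 12k = 7539.190384… → ⌈·⌉ = 7540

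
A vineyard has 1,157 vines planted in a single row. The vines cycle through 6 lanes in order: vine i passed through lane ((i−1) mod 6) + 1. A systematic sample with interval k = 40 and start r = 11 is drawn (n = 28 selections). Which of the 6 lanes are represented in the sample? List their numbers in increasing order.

1, 3, 5

Consecutive selections differ by k = 40, so their lane numbers differ by 40 mod 6 = 4.
gcd(40, 6) = 2, so the sample visits 6/2 = 3 distinct residues mod 6.
Start 11 is lane 5; the lanes hit are 1, 3, 5.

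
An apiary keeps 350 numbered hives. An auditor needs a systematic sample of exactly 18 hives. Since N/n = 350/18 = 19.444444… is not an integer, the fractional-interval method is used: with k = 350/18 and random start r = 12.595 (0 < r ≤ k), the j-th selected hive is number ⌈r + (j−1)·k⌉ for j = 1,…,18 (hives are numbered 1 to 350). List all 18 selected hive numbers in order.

j=1: r + 0k = 12.595 → ⌈·⌉ = 13
j=2: r + 1k = 32.039444… → ⌈·⌉ = 33
j=3: r + 2k = 51.483888… → ⌈·⌉ = 52
j=4: r + 3k = 70.928333… → ⌈·⌉ = 71
j=5: r + 4k = 90.372777… → ⌈·⌉ = 91
j=6: r + 5k = 109.817222… → ⌈·⌉ = 110
j=7: r + 6k = 129.261666… → ⌈·⌉ = 130
j=8: r + 7k = 148.706111… → ⌈·⌉ = 149
j=9: r + 8k = 168.150555… → ⌈·⌉ = 169
j=10: r + 9k = 187.595 → ⌈·⌉ = 188
j=11: r + 10k = 207.039444… → ⌈·⌉ = 208
j=12: r + 11k = 226.483888… → ⌈·⌉ = 227
j=13: r + 12k = 245.928333… → ⌈·⌉ = 246
j=14: r + 13k = 265.372777… → ⌈·⌉ = 266
j=15: r + 14k = 284.817222… → ⌈·⌉ = 285
j=16: r + 15k = 304.261666… → ⌈·⌉ = 305
j=17: r + 16k = 323.706111… → ⌈·⌉ = 324
j=18: r + 17k = 343.150555… → ⌈·⌉ = 344

13, 33, 52, 71, 91, 110, 130, 149, 169, 188, 208, 227, 246, 266, 285, 305, 324, 344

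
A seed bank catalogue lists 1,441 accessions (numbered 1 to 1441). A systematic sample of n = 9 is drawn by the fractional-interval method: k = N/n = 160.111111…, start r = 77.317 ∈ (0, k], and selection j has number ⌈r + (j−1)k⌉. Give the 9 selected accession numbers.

78, 238, 398, 558, 718, 878, 1038, 1199, 1359

j=1: r + 0k = 77.317 → ⌈·⌉ = 78
j=2: r + 1k = 237.428111… → ⌈·⌉ = 238
j=3: r + 2k = 397.539222… → ⌈·⌉ = 398
j=4: r + 3k = 557.650333… → ⌈·⌉ = 558
j=5: r + 4k = 717.761444… → ⌈·⌉ = 718
j=6: r + 5k = 877.872555… → ⌈·⌉ = 878
j=7: r + 6k = 1037.983666… → ⌈·⌉ = 1038
j=8: r + 7k = 1198.094777… → ⌈·⌉ = 1199
j=9: r + 8k = 1358.205888… → ⌈·⌉ = 1359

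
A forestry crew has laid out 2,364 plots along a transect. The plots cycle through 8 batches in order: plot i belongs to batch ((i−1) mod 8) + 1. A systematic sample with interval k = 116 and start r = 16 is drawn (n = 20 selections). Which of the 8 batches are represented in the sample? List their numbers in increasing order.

4, 8

Consecutive selections differ by k = 116, so their batch numbers differ by 116 mod 8 = 4.
gcd(116, 8) = 4, so the sample visits 8/4 = 2 distinct residues mod 8.
Start 16 is batch 8; the batches hit are 4, 8.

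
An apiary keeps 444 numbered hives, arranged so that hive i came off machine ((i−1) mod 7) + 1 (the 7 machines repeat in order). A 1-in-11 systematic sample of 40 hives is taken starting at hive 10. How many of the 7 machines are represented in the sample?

Consecutive selections differ by k = 11, so their machine numbers differ by 11 mod 7 = 4.
gcd(11, 7) = 1, so the sample visits 7/1 = 7 distinct residues mod 7.
Start 10 is machine 3; the machines hit are 1, 2, 3, 4, 5, 6, 7.

7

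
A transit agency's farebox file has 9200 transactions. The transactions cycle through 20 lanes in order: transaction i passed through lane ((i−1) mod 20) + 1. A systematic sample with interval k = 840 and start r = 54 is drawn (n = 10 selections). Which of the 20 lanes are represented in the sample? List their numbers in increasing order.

Consecutive selections differ by k = 840, so their lane numbers differ by 840 mod 20 = 0.
gcd(840, 20) = 20, so the sample visits 20/20 = 1 distinct residues mod 20.
Start 54 is lane 14; the lanes hit are 14.

14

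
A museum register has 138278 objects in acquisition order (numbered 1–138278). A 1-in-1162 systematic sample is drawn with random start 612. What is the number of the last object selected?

137728

k = 1162
119th selection = r + (119−1)·k = 612 + 118×1162 = 612 + 137116 = 137728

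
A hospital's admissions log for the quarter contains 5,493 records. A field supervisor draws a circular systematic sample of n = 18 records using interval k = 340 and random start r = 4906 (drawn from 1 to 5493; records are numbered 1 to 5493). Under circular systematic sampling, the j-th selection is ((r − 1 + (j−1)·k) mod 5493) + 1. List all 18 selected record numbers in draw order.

4906, 5246, 93, 433, 773, 1113, 1453, 1793, 2133, 2473, 2813, 3153, 3493, 3833, 4173, 4513, 4853, 5193

Selection 1: 4906
Selection 2: 4906 + 340 = 5246
Selection 3: 5246 + 340 = 5586 → 5586 − 5493 = 93
Selection 4: 93 + 340 = 433
Selection 5: 433 + 340 = 773
Selection 6: 773 + 340 = 1113
Selection 7: 1113 + 340 = 1453
Selection 8: 1453 + 340 = 1793
Selection 9: 1793 + 340 = 2133
Selection 10: 2133 + 340 = 2473
Selection 11: 2473 + 340 = 2813
Selection 12: 2813 + 340 = 3153
Selection 13: 3153 + 340 = 3493
Selection 14: 3493 + 340 = 3833
Selection 15: 3833 + 340 = 4173
Selection 16: 4173 + 340 = 4513
Selection 17: 4513 + 340 = 4853
Selection 18: 4853 + 340 = 5193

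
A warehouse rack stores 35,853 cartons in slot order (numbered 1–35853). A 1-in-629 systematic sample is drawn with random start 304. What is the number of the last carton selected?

35528

k = 629
57th selection = r + (57−1)·k = 304 + 56×629 = 304 + 35224 = 35528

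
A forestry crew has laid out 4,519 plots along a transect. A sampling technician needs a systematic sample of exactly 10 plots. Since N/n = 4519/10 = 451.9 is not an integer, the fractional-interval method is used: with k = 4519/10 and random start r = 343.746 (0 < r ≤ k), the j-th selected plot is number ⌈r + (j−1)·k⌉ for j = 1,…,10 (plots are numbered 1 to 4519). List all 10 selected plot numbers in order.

344, 796, 1248, 1700, 2152, 2604, 3056, 3508, 3959, 4411

j=1: r + 0k = 343.746 → ⌈·⌉ = 344
j=2: r + 1k = 795.646 → ⌈·⌉ = 796
j=3: r + 2k = 1247.546 → ⌈·⌉ = 1248
j=4: r + 3k = 1699.446 → ⌈·⌉ = 1700
j=5: r + 4k = 2151.346 → ⌈·⌉ = 2152
j=6: r + 5k = 2603.246 → ⌈·⌉ = 2604
j=7: r + 6k = 3055.146 → ⌈·⌉ = 3056
j=8: r + 7k = 3507.046 → ⌈·⌉ = 3508
j=9: r + 8k = 3958.946 → ⌈·⌉ = 3959
j=10: r + 9k = 4410.846 → ⌈·⌉ = 4411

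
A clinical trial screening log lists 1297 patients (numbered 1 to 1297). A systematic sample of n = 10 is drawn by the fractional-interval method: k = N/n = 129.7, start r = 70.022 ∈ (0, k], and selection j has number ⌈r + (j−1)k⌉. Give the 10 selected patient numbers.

71, 200, 330, 460, 589, 719, 849, 978, 1108, 1238

j=1: r + 0k = 70.022 → ⌈·⌉ = 71
j=2: r + 1k = 199.722 → ⌈·⌉ = 200
j=3: r + 2k = 329.422 → ⌈·⌉ = 330
j=4: r + 3k = 459.122 → ⌈·⌉ = 460
j=5: r + 4k = 588.822 → ⌈·⌉ = 589
j=6: r + 5k = 718.522 → ⌈·⌉ = 719
j=7: r + 6k = 848.222 → ⌈·⌉ = 849
j=8: r + 7k = 977.922 → ⌈·⌉ = 978
j=9: r + 8k = 1107.622 → ⌈·⌉ = 1108
j=10: r + 9k = 1237.322 → ⌈·⌉ = 1238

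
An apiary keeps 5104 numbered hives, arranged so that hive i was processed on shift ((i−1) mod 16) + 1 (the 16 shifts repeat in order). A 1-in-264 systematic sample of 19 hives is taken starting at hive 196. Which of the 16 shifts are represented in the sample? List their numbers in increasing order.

Consecutive selections differ by k = 264, so their shift numbers differ by 264 mod 16 = 8.
gcd(264, 16) = 8, so the sample visits 16/8 = 2 distinct residues mod 16.
Start 196 is shift 4; the shifts hit are 4, 12.

4, 12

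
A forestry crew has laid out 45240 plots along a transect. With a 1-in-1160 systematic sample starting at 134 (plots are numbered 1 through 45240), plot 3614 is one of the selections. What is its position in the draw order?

4

k = 1160
position = (3614 − 134)/1160 + 1 = 3480/1160 + 1 = 3 + 1 = 4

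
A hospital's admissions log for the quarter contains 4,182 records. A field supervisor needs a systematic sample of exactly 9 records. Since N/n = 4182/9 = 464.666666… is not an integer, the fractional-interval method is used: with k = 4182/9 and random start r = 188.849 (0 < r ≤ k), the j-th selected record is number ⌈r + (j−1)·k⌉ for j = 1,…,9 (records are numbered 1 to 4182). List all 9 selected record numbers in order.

j=1: r + 0k = 188.849 → ⌈·⌉ = 189
j=2: r + 1k = 653.515666… → ⌈·⌉ = 654
j=3: r + 2k = 1118.182333… → ⌈·⌉ = 1119
j=4: r + 3k = 1582.849 → ⌈·⌉ = 1583
j=5: r + 4k = 2047.515666… → ⌈·⌉ = 2048
j=6: r + 5k = 2512.182333… → ⌈·⌉ = 2513
j=7: r + 6k = 2976.849 → ⌈·⌉ = 2977
j=8: r + 7k = 3441.515666… → ⌈·⌉ = 3442
j=9: r + 8k = 3906.182333… → ⌈·⌉ = 3907

189, 654, 1119, 1583, 2048, 2513, 2977, 3442, 3907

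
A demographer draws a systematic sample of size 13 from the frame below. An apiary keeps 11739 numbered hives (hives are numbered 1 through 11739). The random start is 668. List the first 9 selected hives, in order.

668, 1571, 2474, 3377, 4280, 5183, 6086, 6989, 7892

k = N/n = 11739/13 = 903
hive 1: 668
hive 2: 668 + 903 = 1571
hive 3: 1571 + 903 = 2474
hive 4: 2474 + 903 = 3377
hive 5: 3377 + 903 = 4280
hive 6: 4280 + 903 = 5183
hive 7: 5183 + 903 = 6086
hive 8: 6086 + 903 = 6989
hive 9: 6989 + 903 = 7892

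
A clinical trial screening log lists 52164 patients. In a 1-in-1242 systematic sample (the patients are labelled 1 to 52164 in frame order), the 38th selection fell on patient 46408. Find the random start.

k = 1242
r = 46408 − (38−1)×1242 = 46408 − 45954 = 454

454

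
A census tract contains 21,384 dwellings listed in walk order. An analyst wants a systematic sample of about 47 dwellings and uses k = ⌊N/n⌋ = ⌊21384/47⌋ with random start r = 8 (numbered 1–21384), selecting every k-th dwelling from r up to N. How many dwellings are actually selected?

k = ⌊21384/47⌋ = 454
Achieved size = ⌊(21384 − 8)/454⌋ + 1 = ⌊21376/454⌋ + 1 = 47 + 1 = 48
(last selection: 8 + 47×454 = 21346 ≤ 21384; next would be 21800 > 21384)

48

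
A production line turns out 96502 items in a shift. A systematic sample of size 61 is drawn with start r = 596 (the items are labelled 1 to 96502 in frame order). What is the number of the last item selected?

95516

k = 96502/61 = 1582
61st selection = r + (61−1)·k = 596 + 60×1582 = 596 + 94920 = 95516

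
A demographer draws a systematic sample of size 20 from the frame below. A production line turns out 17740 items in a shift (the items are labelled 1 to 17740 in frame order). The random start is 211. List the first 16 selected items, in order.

k = N/n = 17740/20 = 887
item 1: 211
item 2: 211 + 887 = 1098
item 3: 1098 + 887 = 1985
item 4: 1985 + 887 = 2872
item 5: 2872 + 887 = 3759
item 6: 3759 + 887 = 4646
item 7: 4646 + 887 = 5533
item 8: 5533 + 887 = 6420
item 9: 6420 + 887 = 7307
item 10: 7307 + 887 = 8194
item 11: 8194 + 887 = 9081
item 12: 9081 + 887 = 9968
item 13: 9968 + 887 = 10855
item 14: 10855 + 887 = 11742
item 15: 11742 + 887 = 12629
item 16: 12629 + 887 = 13516

211, 1098, 1985, 2872, 3759, 4646, 5533, 6420, 7307, 8194, 9081, 9968, 10855, 11742, 12629, 13516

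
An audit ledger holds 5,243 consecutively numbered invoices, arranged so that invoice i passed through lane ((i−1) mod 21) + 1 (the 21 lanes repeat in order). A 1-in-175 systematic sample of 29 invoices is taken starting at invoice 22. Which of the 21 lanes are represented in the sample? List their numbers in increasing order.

1, 8, 15

Consecutive selections differ by k = 175, so their lane numbers differ by 175 mod 21 = 7.
gcd(175, 21) = 7, so the sample visits 21/7 = 3 distinct residues mod 21.
Start 22 is lane 1; the lanes hit are 1, 8, 15.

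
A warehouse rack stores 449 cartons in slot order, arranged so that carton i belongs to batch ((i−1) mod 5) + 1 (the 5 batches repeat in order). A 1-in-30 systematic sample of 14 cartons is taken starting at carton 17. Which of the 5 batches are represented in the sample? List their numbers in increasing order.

Consecutive selections differ by k = 30, so their batch numbers differ by 30 mod 5 = 0.
gcd(30, 5) = 5, so the sample visits 5/5 = 1 distinct residues mod 5.
Start 17 is batch 2; the batches hit are 2.

2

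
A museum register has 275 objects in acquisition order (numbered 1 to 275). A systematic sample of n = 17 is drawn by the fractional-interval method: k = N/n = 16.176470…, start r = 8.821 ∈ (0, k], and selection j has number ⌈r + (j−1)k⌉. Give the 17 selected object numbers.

j=1: r + 0k = 8.821 → ⌈·⌉ = 9
j=2: r + 1k = 24.997470… → ⌈·⌉ = 25
j=3: r + 2k = 41.173941… → ⌈·⌉ = 42
j=4: r + 3k = 57.350411… → ⌈·⌉ = 58
j=5: r + 4k = 73.526882… → ⌈·⌉ = 74
j=6: r + 5k = 89.703352… → ⌈·⌉ = 90
j=7: r + 6k = 105.879823… → ⌈·⌉ = 106
j=8: r + 7k = 122.056294… → ⌈·⌉ = 123
j=9: r + 8k = 138.232764… → ⌈·⌉ = 139
j=10: r + 9k = 154.409235… → ⌈·⌉ = 155
j=11: r + 10k = 170.585705… → ⌈·⌉ = 171
j=12: r + 11k = 186.762176… → ⌈·⌉ = 187
j=13: r + 12k = 202.938647… → ⌈·⌉ = 203
j=14: r + 13k = 219.115117… → ⌈·⌉ = 220
j=15: r + 14k = 235.291588… → ⌈·⌉ = 236
j=16: r + 15k = 251.468058… → ⌈·⌉ = 252
j=17: r + 16k = 267.644529… → ⌈·⌉ = 268

9, 25, 42, 58, 74, 90, 106, 123, 139, 155, 171, 187, 203, 220, 236, 252, 268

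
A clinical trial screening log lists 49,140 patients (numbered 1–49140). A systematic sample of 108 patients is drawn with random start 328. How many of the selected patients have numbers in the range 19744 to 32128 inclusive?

27

k = 49140/108 = 455
First selection ≥ 19744: 328 + ⌈(19744−328)/455⌉·455 = 328 + 43×455 = 19893
Last selection ≤ 32128: 328 + ⌊(32128−328)/455⌋·455 = 328 + 69×455 = 31723
Count = 69 − 43 + 1 = 27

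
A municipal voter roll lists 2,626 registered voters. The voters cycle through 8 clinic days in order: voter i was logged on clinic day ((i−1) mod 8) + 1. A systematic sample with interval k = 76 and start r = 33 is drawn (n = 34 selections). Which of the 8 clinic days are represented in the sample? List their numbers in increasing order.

1, 5

Consecutive selections differ by k = 76, so their clinic day numbers differ by 76 mod 8 = 4.
gcd(76, 8) = 4, so the sample visits 8/4 = 2 distinct residues mod 8.
Start 33 is clinic day 1; the clinic days hit are 1, 5.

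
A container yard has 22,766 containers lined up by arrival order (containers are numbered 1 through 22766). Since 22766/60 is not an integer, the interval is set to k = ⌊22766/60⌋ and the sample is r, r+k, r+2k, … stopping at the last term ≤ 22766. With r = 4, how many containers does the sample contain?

k = ⌊22766/60⌋ = 379
Achieved size = ⌊(22766 − 4)/379⌋ + 1 = ⌊22762/379⌋ + 1 = 60 + 1 = 61
(last selection: 4 + 60×379 = 22744 ≤ 22766; next would be 23123 > 22766)

61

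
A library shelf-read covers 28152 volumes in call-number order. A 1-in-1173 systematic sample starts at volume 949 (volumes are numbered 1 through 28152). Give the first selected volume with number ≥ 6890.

k = 1173
Steps past start: ⌈(6890 − 949)/1173⌉ = ⌈5941/1173⌉ = 6
Selected volume: 949 + 6×1173 = 7987

7987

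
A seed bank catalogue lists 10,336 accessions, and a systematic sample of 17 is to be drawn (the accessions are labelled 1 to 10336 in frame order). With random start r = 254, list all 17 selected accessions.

k = N/n = 10336/17 = 608
accession 1: 254
accession 2: 254 + 608 = 862
accession 3: 862 + 608 = 1470
accession 4: 1470 + 608 = 2078
accession 5: 2078 + 608 = 2686
accession 6: 2686 + 608 = 3294
accession 7: 3294 + 608 = 3902
accession 8: 3902 + 608 = 4510
accession 9: 4510 + 608 = 5118
accession 10: 5118 + 608 = 5726
accession 11: 5726 + 608 = 6334
accession 12: 6334 + 608 = 6942
accession 13: 6942 + 608 = 7550
accession 14: 7550 + 608 = 8158
accession 15: 8158 + 608 = 8766
accession 16: 8766 + 608 = 9374
accession 17: 9374 + 608 = 9982

254, 862, 1470, 2078, 2686, 3294, 3902, 4510, 5118, 5726, 6334, 6942, 7550, 8158, 8766, 9374, 9982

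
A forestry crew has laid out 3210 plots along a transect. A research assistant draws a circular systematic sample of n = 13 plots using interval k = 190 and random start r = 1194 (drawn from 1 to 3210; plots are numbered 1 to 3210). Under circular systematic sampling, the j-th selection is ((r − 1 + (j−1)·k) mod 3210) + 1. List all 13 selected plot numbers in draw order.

1194, 1384, 1574, 1764, 1954, 2144, 2334, 2524, 2714, 2904, 3094, 74, 264

Selection 1: 1194
Selection 2: 1194 + 190 = 1384
Selection 3: 1384 + 190 = 1574
Selection 4: 1574 + 190 = 1764
Selection 5: 1764 + 190 = 1954
Selection 6: 1954 + 190 = 2144
Selection 7: 2144 + 190 = 2334
Selection 8: 2334 + 190 = 2524
Selection 9: 2524 + 190 = 2714
Selection 10: 2714 + 190 = 2904
Selection 11: 2904 + 190 = 3094
Selection 12: 3094 + 190 = 3284 → 3284 − 3210 = 74
Selection 13: 74 + 190 = 264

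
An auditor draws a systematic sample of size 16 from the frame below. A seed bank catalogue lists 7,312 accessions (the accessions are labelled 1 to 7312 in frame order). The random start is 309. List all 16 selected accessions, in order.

k = N/n = 7312/16 = 457
accession 1: 309
accession 2: 309 + 457 = 766
accession 3: 766 + 457 = 1223
accession 4: 1223 + 457 = 1680
accession 5: 1680 + 457 = 2137
accession 6: 2137 + 457 = 2594
accession 7: 2594 + 457 = 3051
accession 8: 3051 + 457 = 3508
accession 9: 3508 + 457 = 3965
accession 10: 3965 + 457 = 4422
accession 11: 4422 + 457 = 4879
accession 12: 4879 + 457 = 5336
accession 13: 5336 + 457 = 5793
accession 14: 5793 + 457 = 6250
accession 15: 6250 + 457 = 6707
accession 16: 6707 + 457 = 7164

309, 766, 1223, 1680, 2137, 2594, 3051, 3508, 3965, 4422, 4879, 5336, 5793, 6250, 6707, 7164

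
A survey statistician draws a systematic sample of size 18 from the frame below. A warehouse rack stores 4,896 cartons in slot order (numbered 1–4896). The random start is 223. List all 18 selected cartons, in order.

223, 495, 767, 1039, 1311, 1583, 1855, 2127, 2399, 2671, 2943, 3215, 3487, 3759, 4031, 4303, 4575, 4847

k = N/n = 4896/18 = 272
carton 1: 223
carton 2: 223 + 272 = 495
carton 3: 495 + 272 = 767
carton 4: 767 + 272 = 1039
carton 5: 1039 + 272 = 1311
carton 6: 1311 + 272 = 1583
carton 7: 1583 + 272 = 1855
carton 8: 1855 + 272 = 2127
carton 9: 2127 + 272 = 2399
carton 10: 2399 + 272 = 2671
carton 11: 2671 + 272 = 2943
carton 12: 2943 + 272 = 3215
carton 13: 3215 + 272 = 3487
carton 14: 3487 + 272 = 3759
carton 15: 3759 + 272 = 4031
carton 16: 4031 + 272 = 4303
carton 17: 4303 + 272 = 4575
carton 18: 4575 + 272 = 4847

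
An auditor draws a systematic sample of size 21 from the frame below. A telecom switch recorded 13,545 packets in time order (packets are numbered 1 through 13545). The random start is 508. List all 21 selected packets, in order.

508, 1153, 1798, 2443, 3088, 3733, 4378, 5023, 5668, 6313, 6958, 7603, 8248, 8893, 9538, 10183, 10828, 11473, 12118, 12763, 13408

k = N/n = 13545/21 = 645
packet 1: 508
packet 2: 508 + 645 = 1153
packet 3: 1153 + 645 = 1798
packet 4: 1798 + 645 = 2443
packet 5: 2443 + 645 = 3088
packet 6: 3088 + 645 = 3733
packet 7: 3733 + 645 = 4378
packet 8: 4378 + 645 = 5023
packet 9: 5023 + 645 = 5668
packet 10: 5668 + 645 = 6313
packet 11: 6313 + 645 = 6958
packet 12: 6958 + 645 = 7603
packet 13: 7603 + 645 = 8248
packet 14: 8248 + 645 = 8893
packet 15: 8893 + 645 = 9538
packet 16: 9538 + 645 = 10183
packet 17: 10183 + 645 = 10828
packet 18: 10828 + 645 = 11473
packet 19: 11473 + 645 = 12118
packet 20: 12118 + 645 = 12763
packet 21: 12763 + 645 = 13408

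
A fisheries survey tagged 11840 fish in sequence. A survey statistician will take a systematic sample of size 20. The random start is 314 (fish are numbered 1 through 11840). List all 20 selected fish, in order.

k = N/n = 11840/20 = 592
fish 1: 314
fish 2: 314 + 592 = 906
fish 3: 906 + 592 = 1498
fish 4: 1498 + 592 = 2090
fish 5: 2090 + 592 = 2682
fish 6: 2682 + 592 = 3274
fish 7: 3274 + 592 = 3866
fish 8: 3866 + 592 = 4458
fish 9: 4458 + 592 = 5050
fish 10: 5050 + 592 = 5642
fish 11: 5642 + 592 = 6234
fish 12: 6234 + 592 = 6826
fish 13: 6826 + 592 = 7418
fish 14: 7418 + 592 = 8010
fish 15: 8010 + 592 = 8602
fish 16: 8602 + 592 = 9194
fish 17: 9194 + 592 = 9786
fish 18: 9786 + 592 = 10378
fish 19: 10378 + 592 = 10970
fish 20: 10970 + 592 = 11562

314, 906, 1498, 2090, 2682, 3274, 3866, 4458, 5050, 5642, 6234, 6826, 7418, 8010, 8602, 9194, 9786, 10378, 10970, 11562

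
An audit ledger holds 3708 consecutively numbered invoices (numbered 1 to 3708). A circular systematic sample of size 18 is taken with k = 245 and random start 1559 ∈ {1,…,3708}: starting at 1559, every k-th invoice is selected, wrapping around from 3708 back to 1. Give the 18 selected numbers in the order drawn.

Selection 1: 1559
Selection 2: 1559 + 245 = 1804
Selection 3: 1804 + 245 = 2049
Selection 4: 2049 + 245 = 2294
Selection 5: 2294 + 245 = 2539
Selection 6: 2539 + 245 = 2784
Selection 7: 2784 + 245 = 3029
Selection 8: 3029 + 245 = 3274
Selection 9: 3274 + 245 = 3519
Selection 10: 3519 + 245 = 3764 → 3764 − 3708 = 56
Selection 11: 56 + 245 = 301
Selection 12: 301 + 245 = 546
Selection 13: 546 + 245 = 791
Selection 14: 791 + 245 = 1036
Selection 15: 1036 + 245 = 1281
Selection 16: 1281 + 245 = 1526
Selection 17: 1526 + 245 = 1771
Selection 18: 1771 + 245 = 2016

1559, 1804, 2049, 2294, 2539, 2784, 3029, 3274, 3519, 56, 301, 546, 791, 1036, 1281, 1526, 1771, 2016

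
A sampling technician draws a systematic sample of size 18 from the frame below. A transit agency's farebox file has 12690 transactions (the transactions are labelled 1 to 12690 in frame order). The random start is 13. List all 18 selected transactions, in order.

k = N/n = 12690/18 = 705
transaction 1: 13
transaction 2: 13 + 705 = 718
transaction 3: 718 + 705 = 1423
transaction 4: 1423 + 705 = 2128
transaction 5: 2128 + 705 = 2833
transaction 6: 2833 + 705 = 3538
transaction 7: 3538 + 705 = 4243
transaction 8: 4243 + 705 = 4948
transaction 9: 4948 + 705 = 5653
transaction 10: 5653 + 705 = 6358
transaction 11: 6358 + 705 = 7063
transaction 12: 7063 + 705 = 7768
transaction 13: 7768 + 705 = 8473
transaction 14: 8473 + 705 = 9178
transaction 15: 9178 + 705 = 9883
transaction 16: 9883 + 705 = 10588
transaction 17: 10588 + 705 = 11293
transaction 18: 11293 + 705 = 11998

13, 718, 1423, 2128, 2833, 3538, 4243, 4948, 5653, 6358, 7063, 7768, 8473, 9178, 9883, 10588, 11293, 11998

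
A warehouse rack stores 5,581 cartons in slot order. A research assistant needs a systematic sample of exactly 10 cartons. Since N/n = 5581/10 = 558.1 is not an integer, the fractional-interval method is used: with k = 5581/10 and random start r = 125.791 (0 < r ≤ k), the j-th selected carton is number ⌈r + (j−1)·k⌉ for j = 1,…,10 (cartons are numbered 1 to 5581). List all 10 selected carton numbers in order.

126, 684, 1242, 1801, 2359, 2917, 3475, 4033, 4591, 5149

j=1: r + 0k = 125.791 → ⌈·⌉ = 126
j=2: r + 1k = 683.891 → ⌈·⌉ = 684
j=3: r + 2k = 1241.991 → ⌈·⌉ = 1242
j=4: r + 3k = 1800.091 → ⌈·⌉ = 1801
j=5: r + 4k = 2358.191 → ⌈·⌉ = 2359
j=6: r + 5k = 2916.291 → ⌈·⌉ = 2917
j=7: r + 6k = 3474.391 → ⌈·⌉ = 3475
j=8: r + 7k = 4032.491 → ⌈·⌉ = 4033
j=9: r + 8k = 4590.591 → ⌈·⌉ = 4591
j=10: r + 9k = 5148.691 → ⌈·⌉ = 5149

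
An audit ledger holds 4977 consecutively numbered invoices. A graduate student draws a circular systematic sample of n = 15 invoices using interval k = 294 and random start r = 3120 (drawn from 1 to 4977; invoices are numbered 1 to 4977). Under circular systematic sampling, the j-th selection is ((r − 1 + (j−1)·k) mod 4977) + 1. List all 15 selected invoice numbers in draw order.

Selection 1: 3120
Selection 2: 3120 + 294 = 3414
Selection 3: 3414 + 294 = 3708
Selection 4: 3708 + 294 = 4002
Selection 5: 4002 + 294 = 4296
Selection 6: 4296 + 294 = 4590
Selection 7: 4590 + 294 = 4884
Selection 8: 4884 + 294 = 5178 → 5178 − 4977 = 201
Selection 9: 201 + 294 = 495
Selection 10: 495 + 294 = 789
Selection 11: 789 + 294 = 1083
Selection 12: 1083 + 294 = 1377
Selection 13: 1377 + 294 = 1671
Selection 14: 1671 + 294 = 1965
Selection 15: 1965 + 294 = 2259

3120, 3414, 3708, 4002, 4296, 4590, 4884, 201, 495, 789, 1083, 1377, 1671, 1965, 2259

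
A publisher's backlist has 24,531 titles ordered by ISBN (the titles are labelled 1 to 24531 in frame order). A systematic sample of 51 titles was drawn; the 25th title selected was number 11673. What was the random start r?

129

k = 24531/51 = 481
r = 11673 − (25−1)×481 = 11673 − 11544 = 129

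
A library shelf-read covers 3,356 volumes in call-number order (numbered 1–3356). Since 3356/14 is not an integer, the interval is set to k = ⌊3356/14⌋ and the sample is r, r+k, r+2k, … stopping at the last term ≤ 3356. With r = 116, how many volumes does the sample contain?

k = ⌊3356/14⌋ = 239
Achieved size = ⌊(3356 − 116)/239⌋ + 1 = ⌊3240/239⌋ + 1 = 13 + 1 = 14
(last selection: 116 + 13×239 = 3223 ≤ 3356; next would be 3462 > 3356)

14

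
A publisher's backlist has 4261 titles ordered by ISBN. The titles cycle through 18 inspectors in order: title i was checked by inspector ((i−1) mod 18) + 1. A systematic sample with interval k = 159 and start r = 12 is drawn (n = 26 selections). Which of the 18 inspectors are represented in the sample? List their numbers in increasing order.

3, 6, 9, 12, 15, 18

Consecutive selections differ by k = 159, so their inspector numbers differ by 159 mod 18 = 15.
gcd(159, 18) = 3, so the sample visits 18/3 = 6 distinct residues mod 18.
Start 12 is inspector 12; the inspectors hit are 3, 6, 9, 12, 15, 18.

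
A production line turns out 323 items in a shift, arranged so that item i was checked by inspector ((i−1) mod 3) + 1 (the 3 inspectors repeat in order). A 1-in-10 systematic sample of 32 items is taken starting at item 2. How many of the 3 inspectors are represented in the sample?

Consecutive selections differ by k = 10, so their inspector numbers differ by 10 mod 3 = 1.
gcd(10, 3) = 1, so the sample visits 3/1 = 3 distinct residues mod 3.
Start 2 is inspector 2; the inspectors hit are 1, 2, 3.

3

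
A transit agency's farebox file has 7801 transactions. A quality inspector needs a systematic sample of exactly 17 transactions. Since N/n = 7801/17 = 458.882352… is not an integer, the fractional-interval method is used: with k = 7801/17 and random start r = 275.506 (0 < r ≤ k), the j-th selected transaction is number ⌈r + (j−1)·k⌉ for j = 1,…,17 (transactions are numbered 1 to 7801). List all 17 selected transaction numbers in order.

j=1: r + 0k = 275.506 → ⌈·⌉ = 276
j=2: r + 1k = 734.388352… → ⌈·⌉ = 735
j=3: r + 2k = 1193.270705… → ⌈·⌉ = 1194
j=4: r + 3k = 1652.153058… → ⌈·⌉ = 1653
j=5: r + 4k = 2111.035411… → ⌈·⌉ = 2112
j=6: r + 5k = 2569.917764… → ⌈·⌉ = 2570
j=7: r + 6k = 3028.800117… → ⌈·⌉ = 3029
j=8: r + 7k = 3487.682470… → ⌈·⌉ = 3488
j=9: r + 8k = 3946.564823… → ⌈·⌉ = 3947
j=10: r + 9k = 4405.447176… → ⌈·⌉ = 4406
j=11: r + 10k = 4864.329529… → ⌈·⌉ = 4865
j=12: r + 11k = 5323.211882… → ⌈·⌉ = 5324
j=13: r + 12k = 5782.094235… → ⌈·⌉ = 5783
j=14: r + 13k = 6240.976588… → ⌈·⌉ = 6241
j=15: r + 14k = 6699.858941… → ⌈·⌉ = 6700
j=16: r + 15k = 7158.741294… → ⌈·⌉ = 7159
j=17: r + 16k = 7617.623647… → ⌈·⌉ = 7618

276, 735, 1194, 1653, 2112, 2570, 3029, 3488, 3947, 4406, 4865, 5324, 5783, 6241, 6700, 7159, 7618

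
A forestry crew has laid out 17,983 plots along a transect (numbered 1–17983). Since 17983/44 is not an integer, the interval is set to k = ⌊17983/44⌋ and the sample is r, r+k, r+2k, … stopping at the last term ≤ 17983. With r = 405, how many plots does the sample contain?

44

k = ⌊17983/44⌋ = 408
Achieved size = ⌊(17983 − 405)/408⌋ + 1 = ⌊17578/408⌋ + 1 = 43 + 1 = 44
(last selection: 405 + 43×408 = 17949 ≤ 17983; next would be 18357 > 17983)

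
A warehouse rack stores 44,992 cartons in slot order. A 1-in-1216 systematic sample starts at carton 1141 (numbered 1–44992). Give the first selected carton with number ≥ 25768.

k = 1216
Steps past start: ⌈(25768 − 1141)/1216⌉ = ⌈24627/1216⌉ = 21
Selected carton: 1141 + 21×1216 = 26677

26677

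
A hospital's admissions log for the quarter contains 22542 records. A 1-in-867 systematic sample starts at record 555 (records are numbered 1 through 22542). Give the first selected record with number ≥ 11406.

k = 867
Steps past start: ⌈(11406 − 555)/867⌉ = ⌈10851/867⌉ = 13
Selected record: 555 + 13×867 = 11826

11826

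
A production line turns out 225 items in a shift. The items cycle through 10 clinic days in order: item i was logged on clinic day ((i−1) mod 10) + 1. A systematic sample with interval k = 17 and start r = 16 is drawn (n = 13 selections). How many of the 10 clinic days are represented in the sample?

10

Consecutive selections differ by k = 17, so their clinic day numbers differ by 17 mod 10 = 7.
gcd(17, 10) = 1, so the sample visits 10/1 = 10 distinct residues mod 10.
Start 16 is clinic day 6; the clinic days hit are 1, 2, 3, 4, 5, 6, 7, 8, 9, 10.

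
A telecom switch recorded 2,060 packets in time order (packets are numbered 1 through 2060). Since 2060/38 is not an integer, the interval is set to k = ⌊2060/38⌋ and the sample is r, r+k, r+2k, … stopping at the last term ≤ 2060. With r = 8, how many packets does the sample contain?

k = ⌊2060/38⌋ = 54
Achieved size = ⌊(2060 − 8)/54⌋ + 1 = ⌊2052/54⌋ + 1 = 38 + 1 = 39
(last selection: 8 + 38×54 = 2060 ≤ 2060; next would be 2114 > 2060)

39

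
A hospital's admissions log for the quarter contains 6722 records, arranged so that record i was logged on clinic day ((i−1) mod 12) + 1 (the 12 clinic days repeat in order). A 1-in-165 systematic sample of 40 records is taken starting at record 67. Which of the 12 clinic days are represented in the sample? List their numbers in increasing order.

1, 4, 7, 10

Consecutive selections differ by k = 165, so their clinic day numbers differ by 165 mod 12 = 9.
gcd(165, 12) = 3, so the sample visits 12/3 = 4 distinct residues mod 12.
Start 67 is clinic day 7; the clinic days hit are 1, 4, 7, 10.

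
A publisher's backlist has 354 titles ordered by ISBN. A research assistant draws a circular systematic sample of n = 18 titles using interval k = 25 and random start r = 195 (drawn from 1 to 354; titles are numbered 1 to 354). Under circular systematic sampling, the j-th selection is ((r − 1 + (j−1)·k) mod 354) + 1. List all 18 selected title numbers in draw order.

195, 220, 245, 270, 295, 320, 345, 16, 41, 66, 91, 116, 141, 166, 191, 216, 241, 266

Selection 1: 195
Selection 2: 195 + 25 = 220
Selection 3: 220 + 25 = 245
Selection 4: 245 + 25 = 270
Selection 5: 270 + 25 = 295
Selection 6: 295 + 25 = 320
Selection 7: 320 + 25 = 345
Selection 8: 345 + 25 = 370 → 370 − 354 = 16
Selection 9: 16 + 25 = 41
Selection 10: 41 + 25 = 66
Selection 11: 66 + 25 = 91
Selection 12: 91 + 25 = 116
Selection 13: 116 + 25 = 141
Selection 14: 141 + 25 = 166
Selection 15: 166 + 25 = 191
Selection 16: 191 + 25 = 216
Selection 17: 216 + 25 = 241
Selection 18: 241 + 25 = 266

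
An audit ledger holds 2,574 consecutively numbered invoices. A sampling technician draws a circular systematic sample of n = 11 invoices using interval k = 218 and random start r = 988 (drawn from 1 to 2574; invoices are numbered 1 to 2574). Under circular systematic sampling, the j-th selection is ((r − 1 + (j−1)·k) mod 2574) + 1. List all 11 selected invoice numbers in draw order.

988, 1206, 1424, 1642, 1860, 2078, 2296, 2514, 158, 376, 594

Selection 1: 988
Selection 2: 988 + 218 = 1206
Selection 3: 1206 + 218 = 1424
Selection 4: 1424 + 218 = 1642
Selection 5: 1642 + 218 = 1860
Selection 6: 1860 + 218 = 2078
Selection 7: 2078 + 218 = 2296
Selection 8: 2296 + 218 = 2514
Selection 9: 2514 + 218 = 2732 → 2732 − 2574 = 158
Selection 10: 158 + 218 = 376
Selection 11: 376 + 218 = 594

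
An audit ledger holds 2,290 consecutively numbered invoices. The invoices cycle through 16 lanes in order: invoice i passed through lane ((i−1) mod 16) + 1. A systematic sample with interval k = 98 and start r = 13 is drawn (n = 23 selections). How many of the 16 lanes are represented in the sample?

Consecutive selections differ by k = 98, so their lane numbers differ by 98 mod 16 = 2.
gcd(98, 16) = 2, so the sample visits 16/2 = 8 distinct residues mod 16.
Start 13 is lane 13; the lanes hit are 1, 3, 5, 7, 9, 11, 13, 15.

8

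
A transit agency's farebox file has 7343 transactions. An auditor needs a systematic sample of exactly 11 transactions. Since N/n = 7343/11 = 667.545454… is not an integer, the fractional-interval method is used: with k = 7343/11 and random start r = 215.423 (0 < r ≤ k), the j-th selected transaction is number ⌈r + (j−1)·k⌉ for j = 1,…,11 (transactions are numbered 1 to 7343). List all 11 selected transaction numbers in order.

216, 883, 1551, 2219, 2886, 3554, 4221, 4889, 5556, 6224, 6891

j=1: r + 0k = 215.423 → ⌈·⌉ = 216
j=2: r + 1k = 882.968454… → ⌈·⌉ = 883
j=3: r + 2k = 1550.513909… → ⌈·⌉ = 1551
j=4: r + 3k = 2218.059363… → ⌈·⌉ = 2219
j=5: r + 4k = 2885.604818… → ⌈·⌉ = 2886
j=6: r + 5k = 3553.150272… → ⌈·⌉ = 3554
j=7: r + 6k = 4220.695727… → ⌈·⌉ = 4221
j=8: r + 7k = 4888.241181… → ⌈·⌉ = 4889
j=9: r + 8k = 5555.786636… → ⌈·⌉ = 5556
j=10: r + 9k = 6223.332090… → ⌈·⌉ = 6224
j=11: r + 10k = 6890.877545… → ⌈·⌉ = 6891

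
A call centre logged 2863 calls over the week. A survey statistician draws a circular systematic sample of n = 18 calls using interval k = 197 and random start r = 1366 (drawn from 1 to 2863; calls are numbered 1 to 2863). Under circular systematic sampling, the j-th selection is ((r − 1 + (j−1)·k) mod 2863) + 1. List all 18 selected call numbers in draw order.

1366, 1563, 1760, 1957, 2154, 2351, 2548, 2745, 79, 276, 473, 670, 867, 1064, 1261, 1458, 1655, 1852

Selection 1: 1366
Selection 2: 1366 + 197 = 1563
Selection 3: 1563 + 197 = 1760
Selection 4: 1760 + 197 = 1957
Selection 5: 1957 + 197 = 2154
Selection 6: 2154 + 197 = 2351
Selection 7: 2351 + 197 = 2548
Selection 8: 2548 + 197 = 2745
Selection 9: 2745 + 197 = 2942 → 2942 − 2863 = 79
Selection 10: 79 + 197 = 276
Selection 11: 276 + 197 = 473
Selection 12: 473 + 197 = 670
Selection 13: 670 + 197 = 867
Selection 14: 867 + 197 = 1064
Selection 15: 1064 + 197 = 1261
Selection 16: 1261 + 197 = 1458
Selection 17: 1458 + 197 = 1655
Selection 18: 1655 + 197 = 1852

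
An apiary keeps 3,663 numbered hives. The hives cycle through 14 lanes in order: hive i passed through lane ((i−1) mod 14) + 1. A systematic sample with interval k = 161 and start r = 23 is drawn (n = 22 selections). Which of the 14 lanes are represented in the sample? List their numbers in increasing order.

2, 9

Consecutive selections differ by k = 161, so their lane numbers differ by 161 mod 14 = 7.
gcd(161, 14) = 7, so the sample visits 14/7 = 2 distinct residues mod 14.
Start 23 is lane 9; the lanes hit are 2, 9.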